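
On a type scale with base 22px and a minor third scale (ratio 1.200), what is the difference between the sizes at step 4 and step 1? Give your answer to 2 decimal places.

Step 1: 22.0 × 1.200 = 26.4000px
Step 4: 22.0 × 1.200⁴ = 45.6192px
Difference: 45.6192 − 26.4000 = 19.2192px

19.22px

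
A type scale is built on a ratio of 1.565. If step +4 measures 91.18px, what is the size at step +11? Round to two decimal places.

2096.52px

Moving from step +4 to step +11 is 7 steps up, so multiply by r⁷.
91.18 × 1.565⁷ = 91.18 × 22.99325 ≈ 2096.525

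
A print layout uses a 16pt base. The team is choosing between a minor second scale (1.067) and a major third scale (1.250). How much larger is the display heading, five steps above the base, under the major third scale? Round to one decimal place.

26.7pt

Minor second: 16.0 × 1.067⁵ = 22.128pt
Major third: 16.0 × 1.250⁵ = 48.828pt
Difference: 48.828 − 22.128 = 26.700pt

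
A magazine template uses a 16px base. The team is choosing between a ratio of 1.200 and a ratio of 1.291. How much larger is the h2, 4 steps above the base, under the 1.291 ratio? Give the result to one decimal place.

At 1.200: 16.0 × 1.200⁴ = 33.178px
At 1.291: 16.0 × 1.291⁴ = 44.445px
Difference: 44.445 − 33.178 = 11.267px

11.3px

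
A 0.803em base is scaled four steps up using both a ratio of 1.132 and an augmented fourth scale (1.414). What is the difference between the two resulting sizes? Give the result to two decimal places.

At 1.132: 0.803 × 1.132⁴ = 1.3186em
Augmented fourth: 0.803 × 1.414⁴ = 3.2101em
Difference: 3.2101 − 1.3186 = 1.8915em

1.89em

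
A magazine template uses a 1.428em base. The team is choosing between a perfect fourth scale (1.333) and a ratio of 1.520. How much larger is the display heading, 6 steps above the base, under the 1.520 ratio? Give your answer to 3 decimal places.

9.600em

Perfect fourth: 1.428 × 1.333⁶ = 8.01141em
At 1.520: 1.428 × 1.520⁶ = 17.61123em
Difference: 17.61123 − 8.01141 = 9.59982em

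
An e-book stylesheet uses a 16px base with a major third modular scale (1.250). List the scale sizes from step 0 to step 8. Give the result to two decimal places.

16.00px, 20.00px, 25.00px, 31.25px, 39.06px, 48.83px, 61.04px, 76.29px, 95.37px

Step 0: 16px
Step 1: 16.0 × 1.250 = 20.00
Step 2: 16.0 × 1.250² = 25.00
Step 3: 16.0 × 1.250³ = 31.25
Step 4: 16.0 × 1.250⁴ = 39.06
Step 5: 16.0 × 1.250⁵ = 48.83
Step 6: 16.0 × 1.250⁶ = 61.04
Step 7: 16.0 × 1.250⁷ = 76.29
Step 8: 16.0 × 1.250⁸ = 95.37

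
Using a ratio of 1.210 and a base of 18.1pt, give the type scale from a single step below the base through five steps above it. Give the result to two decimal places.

Step -1: 18.1 ÷ 1.210 = 14.96
Step 0: 18.1pt
Step 1: 18.1 × 1.210 = 21.90
Step 2: 18.1 × 1.210² = 26.50
Step 3: 18.1 × 1.210³ = 32.07
Step 4: 18.1 × 1.210⁴ = 38.80
Step 5: 18.1 × 1.210⁵ = 46.95

14.96pt, 18.10pt, 21.90pt, 26.50pt, 32.07pt, 38.80pt, 46.95pt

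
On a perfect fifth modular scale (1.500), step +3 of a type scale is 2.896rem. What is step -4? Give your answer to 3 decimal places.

0.169rem

2.896 ÷ 1.500⁷ = 2.896 ÷ 17.08594 ≈ 0.169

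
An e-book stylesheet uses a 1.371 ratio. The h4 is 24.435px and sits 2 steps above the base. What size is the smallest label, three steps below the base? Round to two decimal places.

Moving from step +2 to step -3 is 5 steps down, so divide by r⁵.
24.435 ÷ 1.371⁵ = 24.435 ÷ 4.84381 ≈ 5.045

5.04px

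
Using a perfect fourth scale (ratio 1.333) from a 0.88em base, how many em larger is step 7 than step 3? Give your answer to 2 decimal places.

4.50em

Step 3: 0.88 × 1.333³ = 2.0844em
Step 7: 0.88 × 1.333⁷ = 6.5810em
Difference: 6.5810 − 2.0844 = 4.4966em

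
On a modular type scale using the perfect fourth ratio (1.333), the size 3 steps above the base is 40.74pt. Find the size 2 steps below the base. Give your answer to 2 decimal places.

The gap is -2 − (3) = -5 steps, so the factor is 1.333^-5.
40.74 ÷ 1.333⁵ = 40.74 ÷ 4.20873 ≈ 9.680

9.68pt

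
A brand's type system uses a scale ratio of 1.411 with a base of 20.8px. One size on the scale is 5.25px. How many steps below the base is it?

1.411ⁿ = 20.8 / 5.25 = 3.9619
n = ln(3.9619) / ln(1.411) = 1.3767 / 0.3443 ≈ 4.00

4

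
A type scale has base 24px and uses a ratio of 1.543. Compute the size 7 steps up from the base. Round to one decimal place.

499.8px

24.0 × 1.543⁷ = 24.0 × 20.82387 ≈ 499.77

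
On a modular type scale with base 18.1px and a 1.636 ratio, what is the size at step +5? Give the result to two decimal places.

Every step multiplies by the scale ratio.
18.1 × 1.636⁵ = 18.1 × 11.71970 ≈ 212.13

212.13px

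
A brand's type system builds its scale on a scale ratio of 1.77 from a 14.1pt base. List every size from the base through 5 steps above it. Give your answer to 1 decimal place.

14.1pt, 25.0pt, 44.2pt, 78.2pt, 138.4pt, 245.0pt

Step 0: 14.1pt
Step 1: 14.1 × 1.77 = 25.0
Step 2: 14.1 × 1.77² = 44.2
Step 3: 14.1 × 1.77³ = 78.2
Step 4: 14.1 × 1.77⁴ = 138.4
Step 5: 14.1 × 1.77⁵ = 245.0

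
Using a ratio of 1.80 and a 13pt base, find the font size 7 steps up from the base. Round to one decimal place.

795.9pt

Each step on a modular scale multiplies by the ratio, so the size n steps from the base is base × ratioⁿ.
13.0 × 1.80⁷ = 13.0 × 61.22200 ≈ 795.89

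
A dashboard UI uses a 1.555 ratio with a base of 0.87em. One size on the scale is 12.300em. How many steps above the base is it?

6

1.555ⁿ = 12.300 / 0.87 = 14.1379
n = ln(14.1379) / ln(1.555) = 2.6489 / 0.4415 ≈ 6.00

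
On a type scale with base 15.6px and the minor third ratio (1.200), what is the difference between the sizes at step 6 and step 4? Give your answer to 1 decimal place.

14.2px

Step 4: 15.6 × 1.200⁴ = 32.348px
Step 6: 15.6 × 1.200⁶ = 46.581px
Difference: 46.581 − 32.348 = 14.233px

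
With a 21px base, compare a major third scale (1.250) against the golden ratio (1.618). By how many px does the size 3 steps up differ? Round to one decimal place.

47.9px

Major third: 21.0 × 1.250³ = 41.016px
Golden ratio: 21.0 × 1.618³ = 88.952px
Difference: 88.952 − 41.016 = 47.936px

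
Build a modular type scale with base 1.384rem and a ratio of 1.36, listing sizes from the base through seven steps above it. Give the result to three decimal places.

1.384rem, 1.882rem, 2.560rem, 3.481rem, 4.735rem, 6.439rem, 8.757rem, 11.910rem

Step 0: 1.384rem
Step 1: 1.384 × 1.36 = 1.882
Step 2: 1.384 × 1.36² = 2.560
Step 3: 1.384 × 1.36³ = 3.481
Step 4: 1.384 × 1.36⁴ = 4.735
Step 5: 1.384 × 1.36⁵ = 6.439
Step 6: 1.384 × 1.36⁶ = 8.757
Step 7: 1.384 × 1.36⁷ = 11.910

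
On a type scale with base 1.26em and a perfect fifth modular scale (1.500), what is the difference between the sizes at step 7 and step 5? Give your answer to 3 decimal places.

Step 5: 1.26 × 1.500⁵ = 9.56813em
Step 7: 1.26 × 1.500⁷ = 21.52828em
Difference: 21.52828 − 9.56813 = 11.96015em

11.960em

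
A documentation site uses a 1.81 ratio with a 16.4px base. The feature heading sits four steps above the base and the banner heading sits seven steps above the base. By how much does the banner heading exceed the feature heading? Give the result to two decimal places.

Step 4: 16.4 × 1.81⁴ = 176.0184px
Step 7: 16.4 × 1.81⁷ = 1043.7437px
Difference: 1043.7437 − 176.0184 = 867.7253px

867.73px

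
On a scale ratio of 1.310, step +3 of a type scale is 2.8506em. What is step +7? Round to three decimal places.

8.395em

The gap is 7 − (3) = 4 steps, so the factor is 1.310^4.
2.8506 × 1.310⁴ = 2.8506 × 2.94500 ≈ 8.395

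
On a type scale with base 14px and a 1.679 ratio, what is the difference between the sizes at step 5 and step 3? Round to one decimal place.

Step 3: 14.0 × 1.679³ = 66.264px
Step 5: 14.0 × 1.679⁵ = 186.802px
Difference: 186.802 − 66.264 = 120.538px

120.5px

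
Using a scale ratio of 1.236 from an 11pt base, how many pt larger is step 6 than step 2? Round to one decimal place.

22.4pt

Step 2: 11.0 × 1.236² = 16.805pt
Step 6: 11.0 × 1.236⁶ = 39.220pt
Difference: 39.220 − 16.805 = 22.415pt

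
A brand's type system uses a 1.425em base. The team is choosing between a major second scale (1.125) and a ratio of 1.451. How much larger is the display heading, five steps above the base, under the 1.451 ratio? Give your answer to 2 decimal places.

Major second: 1.425 × 1.125⁵ = 2.5679em
At 1.451: 1.425 × 1.451⁵ = 9.1654em
Difference: 9.1654 − 2.5679 = 6.5975em

6.60em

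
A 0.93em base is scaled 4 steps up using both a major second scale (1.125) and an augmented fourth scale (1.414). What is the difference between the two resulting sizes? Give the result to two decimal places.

2.23em

Major second: 0.93 × 1.125⁴ = 1.4897em
Augmented fourth: 0.93 × 1.414⁴ = 3.7178em
Difference: 3.7178 − 1.4897 = 2.2281em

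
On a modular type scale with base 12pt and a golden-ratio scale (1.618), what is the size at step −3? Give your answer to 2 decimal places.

2.83pt

12.0 ÷ 1.618³ = 12.0 ÷ 4.23580 ≈ 2.83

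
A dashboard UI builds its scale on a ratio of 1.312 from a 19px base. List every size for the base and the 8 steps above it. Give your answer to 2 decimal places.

19.00px, 24.93px, 32.71px, 42.91px, 56.30px, 73.86px, 96.91px, 127.14px, 166.81px

Step 0: 19px
Step 1: 19.0 × 1.312 = 24.93
Step 2: 19.0 × 1.312² = 32.71
Step 3: 19.0 × 1.312³ = 42.91
Step 4: 19.0 × 1.312⁴ = 56.30
Step 5: 19.0 × 1.312⁵ = 73.86
Step 6: 19.0 × 1.312⁶ = 96.91
Step 7: 19.0 × 1.312⁷ = 127.14
Step 8: 19.0 × 1.312⁸ = 166.81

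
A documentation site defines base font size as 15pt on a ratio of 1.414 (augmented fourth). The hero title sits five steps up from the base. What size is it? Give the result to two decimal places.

Every step multiplies by the scale ratio.
15.0 × 1.414⁵ = 15.0 × 5.65258 ≈ 84.79

84.79pt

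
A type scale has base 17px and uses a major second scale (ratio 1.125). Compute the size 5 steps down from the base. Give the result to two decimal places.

17.0 ÷ 1.125⁵ = 17.0 ÷ 1.80203 ≈ 9.43

9.43px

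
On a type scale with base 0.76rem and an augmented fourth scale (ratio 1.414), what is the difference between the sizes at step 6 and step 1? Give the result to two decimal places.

Step 1: 0.76 × 1.414 = 1.0746rem
Step 6: 0.76 × 1.414⁶ = 6.0745rem
Difference: 6.0745 − 1.0746 = 4.9999rem

5.00rem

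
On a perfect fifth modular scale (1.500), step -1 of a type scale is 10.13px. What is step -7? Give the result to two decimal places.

0.89px

10.13 ÷ 1.500⁶ = 10.13 ÷ 11.39062 ≈ 0.889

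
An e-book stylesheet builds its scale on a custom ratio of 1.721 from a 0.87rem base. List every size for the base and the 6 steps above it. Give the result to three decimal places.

Step 0: 0.87rem
Step 1: 0.87 × 1.721 = 1.497
Step 2: 0.87 × 1.721² = 2.577
Step 3: 0.87 × 1.721³ = 4.435
Step 4: 0.87 × 1.721⁴ = 7.632
Step 5: 0.87 × 1.721⁵ = 13.135
Step 6: 0.87 × 1.721⁶ = 22.605

0.870rem, 1.497rem, 2.577rem, 4.435rem, 7.632rem, 13.135rem, 22.605rem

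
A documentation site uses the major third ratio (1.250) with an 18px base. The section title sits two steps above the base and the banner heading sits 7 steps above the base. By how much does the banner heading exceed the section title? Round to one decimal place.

57.7px

Step 2: 18.0 × 1.250² = 28.125px
Step 7: 18.0 × 1.250⁷ = 85.831px
Difference: 85.831 − 28.125 = 57.706px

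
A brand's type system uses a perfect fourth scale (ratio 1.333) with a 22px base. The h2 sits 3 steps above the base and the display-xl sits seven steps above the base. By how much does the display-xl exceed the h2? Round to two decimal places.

Step 3: 22.0 × 1.333³ = 52.1090px
Step 7: 22.0 × 1.333⁷ = 164.5257px
Difference: 164.5257 − 52.1090 = 112.4167px

112.42px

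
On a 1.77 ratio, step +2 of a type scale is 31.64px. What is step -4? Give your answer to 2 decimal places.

1.03px

31.64 ÷ 1.77⁶ = 31.64 ÷ 30.74961 ≈ 1.029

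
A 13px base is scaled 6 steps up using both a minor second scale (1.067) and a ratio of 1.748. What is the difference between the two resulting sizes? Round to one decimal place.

351.7px

Minor second: 13.0 × 1.067⁶ = 19.184px
At 1.748: 13.0 × 1.748⁶ = 370.845px
Difference: 370.845 − 19.184 = 351.661px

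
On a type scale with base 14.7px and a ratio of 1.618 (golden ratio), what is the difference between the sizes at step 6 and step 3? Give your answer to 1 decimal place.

201.5px

Step 3: 14.7 × 1.618³ = 62.266px
Step 6: 14.7 × 1.618⁶ = 263.748px
Difference: 263.748 − 62.266 = 201.482px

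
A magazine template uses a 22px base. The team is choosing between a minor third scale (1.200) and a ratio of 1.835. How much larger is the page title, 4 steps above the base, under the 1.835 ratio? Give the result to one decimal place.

Minor third: 22.0 × 1.200⁴ = 45.619px
At 1.835: 22.0 × 1.835⁴ = 249.440px
Difference: 249.440 − 45.619 = 203.821px

203.8px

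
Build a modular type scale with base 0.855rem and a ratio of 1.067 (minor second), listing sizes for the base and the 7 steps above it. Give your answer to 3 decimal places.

Step 0: 0.855rem
Step 1: 0.855 × 1.067 = 0.912
Step 2: 0.855 × 1.067² = 0.973
Step 3: 0.855 × 1.067³ = 1.039
Step 4: 0.855 × 1.067⁴ = 1.108
Step 5: 0.855 × 1.067⁵ = 1.182
Step 6: 0.855 × 1.067⁶ = 1.262
Step 7: 0.855 × 1.067⁷ = 1.346

0.855rem, 0.912rem, 0.973rem, 1.039rem, 1.108rem, 1.182rem, 1.262rem, 1.346rem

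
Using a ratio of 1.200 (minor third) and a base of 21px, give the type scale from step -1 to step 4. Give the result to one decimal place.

17.5px, 21.0px, 25.2px, 30.2px, 36.3px, 43.5px

Step -1: 21.0 ÷ 1.200 = 17.5
Step 0: 21px
Step 1: 21.0 × 1.200 = 25.2
Step 2: 21.0 × 1.200² = 30.2
Step 3: 21.0 × 1.200³ = 36.3
Step 4: 21.0 × 1.200⁴ = 43.5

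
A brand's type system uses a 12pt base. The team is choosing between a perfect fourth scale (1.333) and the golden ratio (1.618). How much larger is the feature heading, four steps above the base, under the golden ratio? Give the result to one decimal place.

Perfect fourth: 12.0 × 1.333⁴ = 37.888pt
Golden ratio: 12.0 × 1.618⁴ = 82.242pt
Difference: 82.242 − 37.888 = 44.354pt

44.4pt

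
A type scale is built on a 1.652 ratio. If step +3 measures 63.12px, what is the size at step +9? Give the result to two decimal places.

Moving from step +3 to step +9 is 6 steps up, so multiply by r⁶.
63.12 × 1.652⁶ = 63.12 × 20.32639 ≈ 1283.002

1283.00px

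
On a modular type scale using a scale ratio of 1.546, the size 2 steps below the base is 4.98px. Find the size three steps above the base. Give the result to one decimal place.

Moving from step -2 to step +3 is 5 steps up, so multiply by r⁵.
4.98 × 1.546⁵ = 4.98 × 8.83176 ≈ 43.982

44.0px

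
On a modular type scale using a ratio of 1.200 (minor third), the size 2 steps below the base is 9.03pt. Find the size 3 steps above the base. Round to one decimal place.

The gap is 3 − (-2) = 5 steps, so the factor is 1.200^5.
9.03 × 1.200⁵ = 9.03 × 2.48832 ≈ 22.470

22.5pt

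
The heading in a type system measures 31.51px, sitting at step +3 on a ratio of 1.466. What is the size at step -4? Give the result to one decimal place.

31.51 ÷ 1.466⁷ = 31.51 ÷ 14.55251 ≈ 2.165

2.2px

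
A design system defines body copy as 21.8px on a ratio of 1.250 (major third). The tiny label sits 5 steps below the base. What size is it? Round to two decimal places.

A modular type scale is a geometric sequence: sizeₙ = base × rⁿ.
21.8 ÷ 1.250⁵ = 21.8 ÷ 3.05176 ≈ 7.14

7.14px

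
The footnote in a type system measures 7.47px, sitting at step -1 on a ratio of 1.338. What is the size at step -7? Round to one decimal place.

1.3px

The gap is -7 − (-1) = -6 steps, so the factor is 1.338^-6.
7.47 ÷ 1.338⁶ = 7.47 ÷ 5.73768 ≈ 1.302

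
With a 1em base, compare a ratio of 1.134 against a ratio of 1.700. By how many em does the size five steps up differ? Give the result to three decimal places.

At 1.134: 1.0 × 1.134⁵ = 1.87528em
At 1.700: 1.0 × 1.700⁵ = 14.19857em
Difference: 14.19857 − 1.87528 = 12.32329em

12.323em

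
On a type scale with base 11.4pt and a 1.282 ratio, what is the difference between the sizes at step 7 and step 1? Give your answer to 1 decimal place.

50.3pt

Step 1: 11.4 × 1.282 = 14.615pt
Step 7: 11.4 × 1.282⁷ = 64.882pt
Difference: 64.882 − 14.615 = 50.267pt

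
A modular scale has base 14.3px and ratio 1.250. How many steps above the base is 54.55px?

1.250ⁿ = 54.55 / 14.3 = 3.8147
n = ln(3.8147) / ln(1.250) = 1.3389 / 0.2231 ≈ 6.00

6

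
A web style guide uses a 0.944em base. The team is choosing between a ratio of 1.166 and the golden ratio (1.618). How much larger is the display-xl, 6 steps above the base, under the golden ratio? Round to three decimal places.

14.565em

At 1.166: 0.944 × 1.166⁶ = 2.37227em
Golden ratio: 0.944 × 1.618⁶ = 16.93726em
Difference: 16.93726 − 2.37227 = 14.56499em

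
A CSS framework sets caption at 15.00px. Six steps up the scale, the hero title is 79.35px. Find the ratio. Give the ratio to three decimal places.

r⁶ = 79.35 / 15.00, so r = (79.35/15.00)^(1/6).
r = 5.2900^(1/6) ≈ 1.3200

1.320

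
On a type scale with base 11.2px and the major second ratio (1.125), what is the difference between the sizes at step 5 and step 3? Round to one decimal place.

4.2px

Step 3: 11.2 × 1.125³ = 15.947px
Step 5: 11.2 × 1.125⁵ = 20.183px
Difference: 20.183 − 15.947 = 4.236px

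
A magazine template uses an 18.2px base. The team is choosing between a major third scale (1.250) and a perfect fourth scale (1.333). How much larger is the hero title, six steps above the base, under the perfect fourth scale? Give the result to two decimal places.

32.68px

Major third: 18.2 × 1.250⁶ = 69.4275px
Perfect fourth: 18.2 × 1.333⁶ = 102.1062px
Difference: 102.1062 − 69.4275 = 32.6787px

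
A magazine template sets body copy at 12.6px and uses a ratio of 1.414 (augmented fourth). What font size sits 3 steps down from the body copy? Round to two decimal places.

4.46px

12.6 ÷ 1.414³ = 12.6 ÷ 2.82715 ≈ 4.46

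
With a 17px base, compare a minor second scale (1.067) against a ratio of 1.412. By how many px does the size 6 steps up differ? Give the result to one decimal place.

Minor second: 17.0 × 1.067⁶ = 25.086px
At 1.412: 17.0 × 1.412⁶ = 134.728px
Difference: 134.728 − 25.086 = 109.642px

109.6px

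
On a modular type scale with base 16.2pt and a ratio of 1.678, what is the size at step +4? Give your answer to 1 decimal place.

128.4pt

A modular type scale is a geometric sequence: sizeₙ = base × rⁿ.
16.2 × 1.678⁴ = 16.2 × 7.92808 ≈ 128.43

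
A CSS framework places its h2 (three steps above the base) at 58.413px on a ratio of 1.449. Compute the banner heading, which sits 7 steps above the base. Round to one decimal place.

257.5px

Moving from step +3 to step +7 is 4 steps up, so multiply by r⁴.
58.413 × 1.449⁴ = 58.413 × 4.40832 ≈ 257.503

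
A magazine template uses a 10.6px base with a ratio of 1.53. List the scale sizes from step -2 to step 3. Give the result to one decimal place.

Step -2: 10.6 ÷ 1.53² = 4.5
Step -1: 10.6 ÷ 1.53 = 6.9
Step 0: 10.6px
Step 1: 10.6 × 1.53 = 16.2
Step 2: 10.6 × 1.53² = 24.8
Step 3: 10.6 × 1.53³ = 38.0

4.5px, 6.9px, 10.6px, 16.2px, 24.8px, 38.0px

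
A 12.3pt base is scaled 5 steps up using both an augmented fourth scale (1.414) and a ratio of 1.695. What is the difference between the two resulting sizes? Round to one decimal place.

102.6pt

Augmented fourth: 12.3 × 1.414⁵ = 69.527pt
At 1.695: 12.3 × 1.695⁵ = 172.089pt
Difference: 172.089 − 69.527 = 102.562pt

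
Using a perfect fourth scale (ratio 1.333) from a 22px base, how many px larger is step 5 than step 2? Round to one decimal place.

53.5px

Step 2: 22.0 × 1.333² = 39.092px
Step 5: 22.0 × 1.333⁵ = 92.592px
Difference: 92.592 − 39.092 = 53.500px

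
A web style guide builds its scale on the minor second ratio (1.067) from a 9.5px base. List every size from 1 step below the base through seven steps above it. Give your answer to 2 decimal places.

Step -1: 9.5 ÷ 1.067 = 8.90
Step 0: 9.5px
Step 1: 9.5 × 1.067 = 10.14
Step 2: 9.5 × 1.067² = 10.82
Step 3: 9.5 × 1.067³ = 11.54
Step 4: 9.5 × 1.067⁴ = 12.31
Step 5: 9.5 × 1.067⁵ = 13.14
Step 6: 9.5 × 1.067⁶ = 14.02
Step 7: 9.5 × 1.067⁷ = 14.96

8.90px, 9.50px, 10.14px, 10.82px, 11.54px, 12.31px, 13.14px, 14.02px, 14.96px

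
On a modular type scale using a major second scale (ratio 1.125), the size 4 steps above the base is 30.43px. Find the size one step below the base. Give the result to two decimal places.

Moving from step +4 to step -1 is 5 steps down, so divide by r⁵.
30.43 ÷ 1.125⁵ = 30.43 ÷ 1.80203 ≈ 16.886

16.89px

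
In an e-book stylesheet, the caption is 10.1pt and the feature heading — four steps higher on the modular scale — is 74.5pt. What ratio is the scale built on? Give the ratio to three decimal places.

The ratio satisfies 10.1 × r⁴ = 74.5, so r = (74.5 / 10.1)^(1/4).
r = 7.3762^(1/4) ≈ 1.6480

1.648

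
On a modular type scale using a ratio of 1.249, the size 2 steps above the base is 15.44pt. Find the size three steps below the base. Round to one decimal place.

15.44 ÷ 1.249⁵ = 15.44 ÷ 3.03957 ≈ 5.080

5.1pt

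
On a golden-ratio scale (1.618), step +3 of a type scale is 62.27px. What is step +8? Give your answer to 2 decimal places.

690.51px

62.27 × 1.618⁵ = 62.27 × 11.08901 ≈ 690.512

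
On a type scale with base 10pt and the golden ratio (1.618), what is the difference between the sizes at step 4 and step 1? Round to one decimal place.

Step 1: 10.0 × 1.618 = 16.180pt
Step 4: 10.0 × 1.618⁴ = 68.535pt
Difference: 68.535 − 16.180 = 52.355pt

52.4pt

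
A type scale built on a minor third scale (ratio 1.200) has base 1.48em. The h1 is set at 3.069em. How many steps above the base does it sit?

1.200ⁿ = 3.069 / 1.48 = 2.0736
n = ln(2.0736) / ln(1.200) = 0.7293 / 0.1823 ≈ 4.00

4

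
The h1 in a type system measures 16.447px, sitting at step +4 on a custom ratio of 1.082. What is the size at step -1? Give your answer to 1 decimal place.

16.447 ÷ 1.082⁵ = 16.447 ÷ 1.48298 ≈ 11.090

11.1px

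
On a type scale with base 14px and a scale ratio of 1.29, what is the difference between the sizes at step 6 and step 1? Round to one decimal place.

Step 1: 14.0 × 1.29 = 18.060px
Step 6: 14.0 × 1.29⁶ = 64.516px
Difference: 64.516 − 18.060 = 46.456px

46.5px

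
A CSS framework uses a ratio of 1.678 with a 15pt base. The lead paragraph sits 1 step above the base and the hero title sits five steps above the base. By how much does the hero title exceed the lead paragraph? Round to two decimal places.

174.38pt

Step 1: 15.0 × 1.678 = 25.1700pt
Step 5: 15.0 × 1.678⁵ = 199.5497pt
Difference: 199.5497 − 25.1700 = 174.3797pt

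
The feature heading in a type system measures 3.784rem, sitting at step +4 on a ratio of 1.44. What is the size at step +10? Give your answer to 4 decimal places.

33.7385rem

3.784 × 1.44⁶ = 3.784 × 8.91610 ≈ 33.7385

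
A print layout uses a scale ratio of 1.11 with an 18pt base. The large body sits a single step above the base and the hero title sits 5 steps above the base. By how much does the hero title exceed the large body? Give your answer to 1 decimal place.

10.4pt

Step 1: 18.0 × 1.11 = 19.980pt
Step 5: 18.0 × 1.11⁵ = 30.331pt
Difference: 30.331 − 19.980 = 10.351pt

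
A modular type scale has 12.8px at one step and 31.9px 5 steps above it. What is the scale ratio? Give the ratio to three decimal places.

r⁵ = 31.9 / 12.8, so r = (31.9/12.8)^(1/5).
r = 2.4922^(1/5) ≈ 1.2004

1.200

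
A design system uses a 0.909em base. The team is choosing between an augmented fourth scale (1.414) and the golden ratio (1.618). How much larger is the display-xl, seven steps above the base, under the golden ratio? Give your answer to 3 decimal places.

16.115em

Augmented fourth: 0.909 × 1.414⁷ = 10.27329em
Golden ratio: 0.909 × 1.618⁷ = 26.38843em
Difference: 26.38843 − 10.27329 = 16.11514em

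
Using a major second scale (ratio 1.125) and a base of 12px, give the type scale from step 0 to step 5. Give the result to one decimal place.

12.0px, 13.5px, 15.2px, 17.1px, 19.2px, 21.6px

Step 0: 12px
Step 1: 12.0 × 1.125 = 13.5
Step 2: 12.0 × 1.125² = 15.2
Step 3: 12.0 × 1.125³ = 17.1
Step 4: 12.0 × 1.125⁴ = 19.2
Step 5: 12.0 × 1.125⁵ = 21.6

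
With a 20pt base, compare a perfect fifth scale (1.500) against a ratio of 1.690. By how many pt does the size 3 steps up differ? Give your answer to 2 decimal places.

Perfect fifth: 20.0 × 1.500³ = 67.5000pt
At 1.690: 20.0 × 1.690³ = 96.5362pt
Difference: 96.5362 − 67.5000 = 29.0362pt

29.04pt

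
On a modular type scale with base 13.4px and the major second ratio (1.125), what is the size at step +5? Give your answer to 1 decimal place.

24.1px

13.4 × 1.125⁵ = 13.4 × 1.80203 ≈ 24.15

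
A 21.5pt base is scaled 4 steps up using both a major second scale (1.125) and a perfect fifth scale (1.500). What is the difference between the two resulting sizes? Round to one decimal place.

74.4pt

Major second: 21.5 × 1.125⁴ = 34.439pt
Perfect fifth: 21.5 × 1.500⁴ = 108.844pt
Difference: 108.844 − 34.439 = 74.405pt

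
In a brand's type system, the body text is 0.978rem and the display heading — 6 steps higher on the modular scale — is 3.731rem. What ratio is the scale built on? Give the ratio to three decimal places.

r⁶ = 3.731 / 0.978, so r = (3.731/0.978)^(1/6).
r = 3.8149^(1/6) ≈ 1.2500

1.250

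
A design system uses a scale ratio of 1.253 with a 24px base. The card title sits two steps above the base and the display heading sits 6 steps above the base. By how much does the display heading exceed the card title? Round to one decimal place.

Step 2: 24.0 × 1.253² = 37.680px
Step 6: 24.0 × 1.253⁶ = 92.879px
Difference: 92.879 − 37.680 = 55.199px

55.2px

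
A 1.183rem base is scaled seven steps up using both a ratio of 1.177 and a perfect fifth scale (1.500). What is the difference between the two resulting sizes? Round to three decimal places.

At 1.177: 1.183 × 1.177⁷ = 3.70186rem
Perfect fifth: 1.183 × 1.500⁷ = 20.21266rem
Difference: 20.21266 − 3.70186 = 16.51080rem

16.511rem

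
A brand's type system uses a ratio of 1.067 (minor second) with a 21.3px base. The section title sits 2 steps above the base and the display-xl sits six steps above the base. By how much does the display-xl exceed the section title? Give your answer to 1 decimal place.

7.2px

Step 2: 21.3 × 1.067² = 24.250px
Step 6: 21.3 × 1.067⁶ = 31.432px
Difference: 31.432 − 24.250 = 7.182px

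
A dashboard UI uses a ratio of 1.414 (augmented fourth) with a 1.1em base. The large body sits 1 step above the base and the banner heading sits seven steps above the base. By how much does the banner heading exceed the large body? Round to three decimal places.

10.877em

Step 1: 1.1 × 1.414 = 1.55540em
Step 7: 1.1 × 1.414⁷ = 12.43193em
Difference: 12.43193 − 1.55540 = 10.87653em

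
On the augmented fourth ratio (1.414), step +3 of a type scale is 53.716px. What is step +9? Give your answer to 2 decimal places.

Moving from step +3 to step +9 is 6 steps up, so multiply by r⁶.
53.716 × 1.414⁶ = 53.716 × 7.99275 ≈ 429.339

429.34px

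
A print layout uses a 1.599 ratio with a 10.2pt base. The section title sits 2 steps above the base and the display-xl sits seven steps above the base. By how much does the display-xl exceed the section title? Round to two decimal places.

246.53pt

Step 2: 10.2 × 1.599² = 26.0794pt
Step 7: 10.2 × 1.599⁷ = 272.6085pt
Difference: 272.6085 − 26.0794 = 246.5291pt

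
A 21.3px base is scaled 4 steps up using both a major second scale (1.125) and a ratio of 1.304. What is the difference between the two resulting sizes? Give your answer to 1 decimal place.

27.5px

Major second: 21.3 × 1.125⁴ = 34.118px
At 1.304: 21.3 × 1.304⁴ = 61.587px
Difference: 61.587 − 34.118 = 27.469px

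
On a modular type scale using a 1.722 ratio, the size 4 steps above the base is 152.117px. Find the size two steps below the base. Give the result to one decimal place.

152.117 ÷ 1.722⁶ = 152.117 ÷ 26.07347 ≈ 5.834

5.8px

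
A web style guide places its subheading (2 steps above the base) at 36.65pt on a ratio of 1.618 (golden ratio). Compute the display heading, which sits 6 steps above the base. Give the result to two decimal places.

251.18pt

Moving from step +2 to step +6 is 4 steps up, so multiply by r⁴.
36.65 × 1.618⁴ = 36.65 × 6.85353 ≈ 251.182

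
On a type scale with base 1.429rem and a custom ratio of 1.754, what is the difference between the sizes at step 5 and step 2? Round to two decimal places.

Step 2: 1.429 × 1.754² = 4.3963rem
Step 5: 1.429 × 1.754⁵ = 23.7236rem
Difference: 23.7236 − 4.3963 = 19.3273rem

19.33rem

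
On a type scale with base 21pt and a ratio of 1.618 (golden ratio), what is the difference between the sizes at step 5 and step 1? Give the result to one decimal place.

198.9pt

Step 1: 21.0 × 1.618 = 33.978pt
Step 5: 21.0 × 1.618⁵ = 232.869pt
Difference: 232.869 − 33.978 = 198.891pt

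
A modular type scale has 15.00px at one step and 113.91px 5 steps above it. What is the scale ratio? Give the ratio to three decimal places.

1.500

r⁵ = 113.91 / 15.00, so r = (113.91/15.00)^(1/5).
r = 7.5940^(1/5) ≈ 1.5000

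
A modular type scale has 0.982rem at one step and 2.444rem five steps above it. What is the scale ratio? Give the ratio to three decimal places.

1.200

The ratio satisfies 0.982 × r⁵ = 2.444, so r = (2.444 / 0.982)^(1/5).
r = 2.4888^(1/5) ≈ 1.2000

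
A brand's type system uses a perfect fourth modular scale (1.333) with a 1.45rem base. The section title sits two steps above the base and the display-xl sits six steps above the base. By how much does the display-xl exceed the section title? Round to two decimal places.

Step 2: 1.45 × 1.333² = 2.5765rem
Step 6: 1.45 × 1.333⁶ = 8.1348rem
Difference: 8.1348 − 2.5765 = 5.5583rem

5.56rem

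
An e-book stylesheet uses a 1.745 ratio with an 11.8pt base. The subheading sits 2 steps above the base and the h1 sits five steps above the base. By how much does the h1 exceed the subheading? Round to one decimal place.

Step 2: 11.8 × 1.745² = 35.931pt
Step 5: 11.8 × 1.745⁵ = 190.923pt
Difference: 190.923 − 35.931 = 154.992pt

155.0pt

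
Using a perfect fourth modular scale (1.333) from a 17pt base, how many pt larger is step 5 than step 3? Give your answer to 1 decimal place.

31.3pt

Step 3: 17.0 × 1.333³ = 40.266pt
Step 5: 17.0 × 1.333⁵ = 71.548pt
Difference: 71.548 − 40.266 = 31.282pt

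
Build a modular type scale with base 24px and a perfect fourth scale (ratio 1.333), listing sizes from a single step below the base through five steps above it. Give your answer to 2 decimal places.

18.00px, 24.00px, 31.99px, 42.65px, 56.85px, 75.78px, 101.01px

Step -1: 24.0 ÷ 1.333 = 18.00
Step 0: 24px
Step 1: 24.0 × 1.333 = 31.99
Step 2: 24.0 × 1.333² = 42.65
Step 3: 24.0 × 1.333³ = 56.85
Step 4: 24.0 × 1.333⁴ = 75.78
Step 5: 24.0 × 1.333⁵ = 101.01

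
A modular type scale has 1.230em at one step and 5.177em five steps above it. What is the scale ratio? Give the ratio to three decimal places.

1.333

r⁵ = 5.177 / 1.230, so r = (5.177/1.230)^(1/5).
r = 4.2089^(1/5) ≈ 1.3330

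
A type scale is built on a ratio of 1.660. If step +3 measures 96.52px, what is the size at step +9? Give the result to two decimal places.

2019.60px

96.52 × 1.660⁶ = 96.52 × 20.92418 ≈ 2019.602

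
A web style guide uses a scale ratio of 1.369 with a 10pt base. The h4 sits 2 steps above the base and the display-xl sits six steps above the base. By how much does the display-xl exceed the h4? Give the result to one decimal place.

Step 2: 10.0 × 1.369² = 18.742pt
Step 6: 10.0 × 1.369⁶ = 65.830pt
Difference: 65.830 − 18.742 = 47.088pt

47.1pt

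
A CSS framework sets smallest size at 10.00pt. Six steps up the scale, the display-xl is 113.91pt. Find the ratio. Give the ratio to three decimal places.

The ratio satisfies 10.00 × r⁶ = 113.91, so r = (113.91 / 10.00)^(1/6).
r = 11.3910^(1/6) ≈ 1.5000

1.500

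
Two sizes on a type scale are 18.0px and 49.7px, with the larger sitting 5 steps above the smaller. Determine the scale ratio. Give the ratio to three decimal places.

1.225

The ratio satisfies 18.0 × r⁵ = 49.7, so r = (49.7 / 18.0)^(1/5).
r = 2.7611^(1/5) ≈ 1.2252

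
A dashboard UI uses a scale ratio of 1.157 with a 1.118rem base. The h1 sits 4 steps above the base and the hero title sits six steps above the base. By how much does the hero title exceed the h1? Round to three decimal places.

Step 4: 1.118 × 1.157⁴ = 2.00343rem
Step 6: 1.118 × 1.157⁶ = 2.68190rem
Difference: 2.68190 − 2.00343 = 0.67847rem

0.678rem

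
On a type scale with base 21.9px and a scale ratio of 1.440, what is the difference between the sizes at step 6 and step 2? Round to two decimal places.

149.85px

Step 2: 21.9 × 1.440² = 45.4118px
Step 6: 21.9 × 1.440⁶ = 195.2626px
Difference: 195.2626 − 45.4118 = 149.8508px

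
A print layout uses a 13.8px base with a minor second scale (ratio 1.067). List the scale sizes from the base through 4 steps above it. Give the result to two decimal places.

13.80px, 14.72px, 15.71px, 16.76px, 17.89px

Step 0: 13.8px
Step 1: 13.8 × 1.067 = 14.72
Step 2: 13.8 × 1.067² = 15.71
Step 3: 13.8 × 1.067³ = 16.76
Step 4: 13.8 × 1.067⁴ = 17.89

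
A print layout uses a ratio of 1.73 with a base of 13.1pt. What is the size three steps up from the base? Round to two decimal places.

13.1 × 1.73³ = 13.1 × 5.17772 ≈ 67.83

67.83pt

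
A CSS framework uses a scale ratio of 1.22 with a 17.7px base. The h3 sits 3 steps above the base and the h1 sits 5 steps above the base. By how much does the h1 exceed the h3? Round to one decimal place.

Step 3: 17.7 × 1.22³ = 32.141px
Step 5: 17.7 × 1.22⁵ = 47.838px
Difference: 47.838 − 32.141 = 15.697px

15.7px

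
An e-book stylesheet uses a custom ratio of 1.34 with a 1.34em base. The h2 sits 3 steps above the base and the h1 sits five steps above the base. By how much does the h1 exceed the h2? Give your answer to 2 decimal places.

2.57em

Step 3: 1.34 × 1.34³ = 3.2242em
Step 5: 1.34 × 1.34⁵ = 5.7893em
Difference: 5.7893 − 3.2242 = 2.5651em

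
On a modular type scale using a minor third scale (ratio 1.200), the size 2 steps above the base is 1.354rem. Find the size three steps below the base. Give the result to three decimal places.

0.544rem

1.354 ÷ 1.200⁵ = 1.354 ÷ 2.48832 ≈ 0.544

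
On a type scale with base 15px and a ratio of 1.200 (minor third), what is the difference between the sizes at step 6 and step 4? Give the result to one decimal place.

13.7px

Step 4: 15.0 × 1.200⁴ = 31.104px
Step 6: 15.0 × 1.200⁶ = 44.790px
Difference: 44.790 − 31.104 = 13.686px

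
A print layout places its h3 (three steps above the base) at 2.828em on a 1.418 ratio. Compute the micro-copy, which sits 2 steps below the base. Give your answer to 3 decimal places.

0.493em

2.828 ÷ 1.418⁵ = 2.828 ÷ 5.73299 ≈ 0.493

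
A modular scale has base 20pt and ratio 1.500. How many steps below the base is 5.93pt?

3

1.500ⁿ = 20 / 5.93 = 3.3727
n = ln(3.3727) / ln(1.500) = 1.2157 / 0.4055 ≈ 3.00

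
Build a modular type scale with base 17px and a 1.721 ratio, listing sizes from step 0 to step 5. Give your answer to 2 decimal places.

17.00px, 29.26px, 50.35px, 86.65px, 149.13px, 256.66px

Step 0: 17px
Step 1: 17.0 × 1.721 = 29.26
Step 2: 17.0 × 1.721² = 50.35
Step 3: 17.0 × 1.721³ = 86.65
Step 4: 17.0 × 1.721⁴ = 149.13
Step 5: 17.0 × 1.721⁵ = 256.66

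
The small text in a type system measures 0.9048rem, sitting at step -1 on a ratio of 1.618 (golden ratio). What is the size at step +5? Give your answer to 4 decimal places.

16.2339rem

0.9048 × 1.618⁶ = 0.9048 × 17.94201 ≈ 16.2339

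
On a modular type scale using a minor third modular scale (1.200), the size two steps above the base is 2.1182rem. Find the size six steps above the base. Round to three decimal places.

Moving from step +2 to step +6 is 4 steps up, so multiply by r⁴.
2.1182 × 1.200⁴ = 2.1182 × 2.07360 ≈ 4.392

4.392rem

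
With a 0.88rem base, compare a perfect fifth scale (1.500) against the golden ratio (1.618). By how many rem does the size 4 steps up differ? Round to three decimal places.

Perfect fifth: 0.88 × 1.500⁴ = 4.45500rem
Golden ratio: 0.88 × 1.618⁴ = 6.03110rem
Difference: 6.03110 − 4.45500 = 1.57610rem

1.576rem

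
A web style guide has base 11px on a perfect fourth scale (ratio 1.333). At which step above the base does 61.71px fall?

6

1.333ⁿ = 61.71 / 11 = 5.6100
n = ln(5.6100) / ln(1.333) = 1.7246 / 0.2874 ≈ 6.00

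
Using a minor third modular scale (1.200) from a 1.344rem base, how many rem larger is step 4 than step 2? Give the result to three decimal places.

0.852rem

Step 2: 1.344 × 1.200² = 1.93536rem
Step 4: 1.344 × 1.200⁴ = 2.78692rem
Difference: 2.78692 − 1.93536 = 0.85156rem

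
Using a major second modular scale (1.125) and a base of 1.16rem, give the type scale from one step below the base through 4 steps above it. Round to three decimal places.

Step -1: 1.16 ÷ 1.125 = 1.031
Step 0: 1.16rem
Step 1: 1.16 × 1.125 = 1.305
Step 2: 1.16 × 1.125² = 1.468
Step 3: 1.16 × 1.125³ = 1.652
Step 4: 1.16 × 1.125⁴ = 1.858

1.031rem, 1.160rem, 1.305rem, 1.468rem, 1.652rem, 1.858rem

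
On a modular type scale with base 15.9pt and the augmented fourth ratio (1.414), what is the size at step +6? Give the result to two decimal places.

127.08pt

15.9 × 1.414⁶ = 15.9 × 7.99275 ≈ 127.08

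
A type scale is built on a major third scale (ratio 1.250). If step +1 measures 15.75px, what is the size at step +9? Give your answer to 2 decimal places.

93.88px

15.75 × 1.250⁸ = 15.75 × 5.96046 ≈ 93.877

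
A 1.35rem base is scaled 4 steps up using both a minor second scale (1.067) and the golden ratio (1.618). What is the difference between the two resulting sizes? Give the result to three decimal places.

Minor second: 1.35 × 1.067⁴ = 1.74981rem
Golden ratio: 1.35 × 1.618⁴ = 9.25226rem
Difference: 9.25226 − 1.74981 = 7.50245rem

7.502rem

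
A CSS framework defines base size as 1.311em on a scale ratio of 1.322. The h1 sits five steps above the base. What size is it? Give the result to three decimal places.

1.311 × 1.322⁵ = 1.311 × 4.03792 ≈ 5.294

5.294em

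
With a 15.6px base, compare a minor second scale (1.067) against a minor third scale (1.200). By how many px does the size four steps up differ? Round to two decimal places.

Minor second: 15.6 × 1.067⁴ = 20.2201px
Minor third: 15.6 × 1.200⁴ = 32.3482px
Difference: 32.3482 − 20.2201 = 12.1281px

12.13px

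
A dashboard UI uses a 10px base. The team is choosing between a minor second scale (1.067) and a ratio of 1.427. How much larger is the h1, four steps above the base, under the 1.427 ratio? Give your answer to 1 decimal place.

28.5px

Minor second: 10.0 × 1.067⁴ = 12.962px
At 1.427: 10.0 × 1.427⁴ = 41.466px
Difference: 41.466 − 12.962 = 28.504px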